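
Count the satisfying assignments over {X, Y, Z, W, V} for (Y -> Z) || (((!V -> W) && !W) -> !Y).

Initial set: {((Y -> Z) || (((!V -> W) && !W) -> !Y))}.
((Y -> Z) || (((!V -> W) && !W) -> !Y)): β-rule — branch into (Y -> Z)  //  (((!V -> W) && !W) -> !Y).
  branch 1 (add (Y -> Z)):
    (Y -> Z): β-rule — branch into !Y  //  Z.
      branch 1.1 (add !Y):
        ○ open, literals {Y=0}.
      branch 1.2 (add Z):
        ○ open, literals {Z=1}.
  branch 2 (add (((!V -> W) && !W) -> !Y)):
    (((!V -> W) && !W) -> !Y): β-rule — branch into !((!V -> W) && !W)  //  !Y.
      branch 2.1 (add !((!V -> W) && !W)):
        !((!V -> W) && !W): β-rule — branch into !(!V -> W)  //  !!W.
          branch 2.1.1 (add !(!V -> W)):
            !(!V -> W): α-rule — add !V, !W.
            ○ open, literals {V=0, W=0}.
          branch 2.1.2 (add !!W):
            ○ open, literals {W=1}.
      branch 2.2 (add !Y):
        ○ open, literals {Y=0}.
0 branches closed, 5 open.
Each open branch fixes some atoms; the unmentioned ones are free. Counting distinct full assignments: branch {Y=0} (X, Z, W, V) contributes 16 new; branch {Z=1} (X, Y, W, V) contributes 8 new; branch {V=0, W=0} (X, Y, Z) contributes 2 new; branch {W=1} (X, Y, Z, V) contributes 4 new; branch {Y=0} (X, Z, W, V) contributes 0 new. Total: 30.

30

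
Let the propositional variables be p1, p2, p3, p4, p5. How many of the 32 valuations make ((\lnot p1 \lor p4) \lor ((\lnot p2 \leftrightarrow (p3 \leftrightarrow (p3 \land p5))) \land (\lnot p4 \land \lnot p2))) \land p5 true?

14

Initial set: {(((\lnot p1 \lor p4) \lor ((\lnot p2 \leftrightarrow (p3 \leftrightarrow (p3 \land p5))) \land (\lnot p4 \land \lnot p2))) \land p5)}.
(((\lnot p1 \lor p4) \lor ((\lnot p2 \leftrightarrow (p3 \leftrightarrow (p3 \land p5))) \land (\lnot p4 \land \lnot p2))) \land p5): α-rule — add ((\lnot p1 \lor p4) \lor ((\lnot p2 \leftrightarrow (p3 \leftrightarrow (p3 \land p5))) \land (\lnot p4 \land \lnot p2))), p5.
((\lnot p1 \lor p4) \lor ((\lnot p2 \leftrightarrow (p3 \leftrightarrow (p3 \land p5))) \land (\lnot p4 \land \lnot p2))): β-rule — branch into (\lnot p1 \lor p4)  //  ((\lnot p2 \leftrightarrow (p3 \leftrightarrow (p3 \land p5))) \land (\lnot p4 \land \lnot p2)).
  branch 1 (add (\lnot p1 \lor p4)):
    (\lnot p1 \lor p4): β-rule — branch into \lnot p1  //  p4.
      branch 1.1 (add \lnot p1):
        ○ open, literals {p1=0, p5=1}.
      branch 1.2 (add p4):
        ○ open, literals {p4=1, p5=1}.
  branch 2 (add ((\lnot p2 \leftrightarrow (p3 \leftrightarrow (p3 \land p5))) \land (\lnot p4 \land \lnot p2))):
    ((\lnot p2 \leftrightarrow (p3 \leftrightarrow (p3 \land p5))) \land (\lnot p4 \land \lnot p2)): α-rule — add (\lnot p2 \leftrightarrow (p3 \leftrightarrow (p3 \land p5))), (\lnot p4 \land \lnot p2).
    (\lnot p4 \land \lnot p2): α-rule — add \lnot p4, \lnot p2.
    (\lnot p2 \leftrightarrow (p3 \leftrightarrow (p3 \land p5))): β-rule — branch into \lnot p2, (p3 \leftrightarrow (p3 \land p5))  //  \lnot \lnot p2, \lnot (p3 \leftrightarrow (p3 \land p5)).
      branch 2.1 (add \lnot p2, (p3 \leftrightarrow (p3 \land p5))):
        (p3 \leftrightarrow (p3 \land p5)): β-rule — branch into p3, (p3 \land p5)  //  \lnot p3, \lnot (p3 \land p5).
          branch 2.1.1 (add p3, (p3 \land p5)):
            (p3 \land p5): α-rule — add p3, p5.
            ○ open, literals {p2=0, p3=1, p4=0, p5=1}.
          branch 2.1.2 (add \lnot p3, \lnot (p3 \land p5)):
            \lnot (p3 \land p5): β-rule — branch into \lnot p3  //  \lnot p5.
              branch 2.1.2.1 (add \lnot p3):
                ○ open, literals {p2=0, p3=0, p4=0, p5=1}.
              branch 2.1.2.2 (add \lnot p5):
                × closes — contains both p5 and \lnot p5.
      branch 2.2 (add \lnot \lnot p2, \lnot (p3 \leftrightarrow (p3 \land p5))):
        × closes — contains both p2 and \lnot p2.
2 branches closed, 4 open.
Each open branch fixes some atoms; the unmentioned ones are free. Counting distinct full assignments: branch {p1=0, p5=1} (p2, p3, p4) contributes 8 new; branch {p4=1, p5=1} (p1, p2, p3) contributes 4 new; branch {p2=0, p3=1, p4=0, p5=1} (p1) contributes 1 new; branch {p2=0, p3=0, p4=0, p5=1} (p1) contributes 1 new. Total: 14.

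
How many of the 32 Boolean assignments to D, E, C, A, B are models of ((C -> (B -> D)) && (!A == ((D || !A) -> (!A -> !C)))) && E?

Initial set: {T (((C -> (B -> D)) && (!A == ((D || !A) -> (!A -> !C)))) && E)}.
T (((C -> (B -> D)) && (!A == ((D || !A) -> (!A -> !C)))) && E): α-rule — add T ((C -> (B -> D)) && (!A == ((D || !A) -> (!A -> !C)))), T E.
T ((C -> (B -> D)) && (!A == ((D || !A) -> (!A -> !C)))): α-rule — add T (C -> (B -> D)), T (!A == ((D || !A) -> (!A -> !C))).
T (C -> (B -> D)): β-rule — branch into F C  //  T (B -> D).
  branch 1 (add F C):
    T (!A == ((D || !A) -> (!A -> !C))): β-rule — branch into T !A, T ((D || !A) -> (!A -> !C))  //  F !A, F ((D || !A) -> (!A -> !C)).
      branch 1.1 (add T !A, T ((D || !A) -> (!A -> !C))):
        T ((D || !A) -> (!A -> !C)): β-rule — branch into F (D || !A)  //  T (!A -> !C).
          branch 1.1.1 (add F (D || !A)):
            F (D || !A): α-rule — add F D, F !A.
            × closes — contains both A and !A.
          branch 1.1.2 (add T (!A -> !C)):
            T (!A -> !C): β-rule — branch into F !A  //  T !C.
              branch 1.1.2.1 (add F !A):
                × closes — contains both A and !A.
              branch 1.1.2.2 (add T !C):
                ○ open, literals {A=false, C=false, E=true}.
      branch 1.2 (add F !A, F ((D || !A) -> (!A -> !C))):
        F ((D || !A) -> (!A -> !C)): α-rule — add T (D || !A), F (!A -> !C).
        F (!A -> !C): α-rule — add T !A, F !C.
        × closes — contains both A and !A.
  branch 2 (add T (B -> D)):
    T (!A == ((D || !A) -> (!A -> !C))): β-rule — branch into T !A, T ((D || !A) -> (!A -> !C))  //  F !A, F ((D || !A) -> (!A -> !C)).
      branch 2.1 (add T !A, T ((D || !A) -> (!A -> !C))):
        T (B -> D): β-rule — branch into F B  //  T D.
          branch 2.1.1 (add F B):
            T ((D || !A) -> (!A -> !C)): β-rule — branch into F (D || !A)  //  T (!A -> !C).
              branch 2.1.1.1 (add F (D || !A)):
                F (D || !A): α-rule — add F D, F !A.
                × closes — contains both A and !A.
              branch 2.1.1.2 (add T (!A -> !C)):
                T (!A -> !C): β-rule — branch into F !A  //  T !C.
                  branch 2.1.1.2.1 (add F !A):
                    × closes — contains both A and !A.
                  branch 2.1.1.2.2 (add T !C):
                    ○ open, literals {A=false, B=false, C=false, E=true}.
          branch 2.1.2 (add T D):
            T ((D || !A) -> (!A -> !C)): β-rule — branch into F (D || !A)  //  T (!A -> !C).
              branch 2.1.2.1 (add F (D || !A)):
                F (D || !A): α-rule — add F D, F !A.
                × closes — contains both D and !D.
              branch 2.1.2.2 (add T (!A -> !C)):
                T (!A -> !C): β-rule — branch into F !A  //  T !C.
                  branch 2.1.2.2.1 (add F !A):
                    × closes — contains both A and !A.
                  branch 2.1.2.2.2 (add T !C):
                    ○ open, literals {A=false, C=false, D=true, E=true}.
      branch 2.2 (add F !A, F ((D || !A) -> (!A -> !C))):
        F ((D || !A) -> (!A -> !C)): α-rule — add T (D || !A), F (!A -> !C).
        F (!A -> !C): α-rule — add T !A, F !C.
        × closes — contains both A and !A.
8 branches closed, 3 open.
Each open branch fixes some atoms; the unmentioned ones are free. Counting distinct full assignments: branch {A=false, C=false, E=true} (D, B) contributes 4 new; branch {A=false, B=false, C=false, E=true} (D) contributes 0 new; branch {A=false, C=false, D=true, E=true} (B) contributes 0 new. Total: 4.

4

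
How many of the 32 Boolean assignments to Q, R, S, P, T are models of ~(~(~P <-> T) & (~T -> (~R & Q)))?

22

Initial set: {~(~(~P <-> T) & (~T -> (~R & Q)))}.
~(~(~P <-> T) & (~T -> (~R & Q))): β-rule — branch into ~~(~P <-> T)  //  ~(~T -> (~R & Q)).
  branch 1 (add ~~(~P <-> T)):
    ~~(~P <-> T): β-rule — branch into ~P, T  //  ~~P, ~T.
      branch 1.1 (add ~P, T):
        ○ open, literals {P=0, T=1}.
      branch 1.2 (add ~~P, ~T):
        ○ open, literals {P=1, T=0}.
  branch 2 (add ~(~T -> (~R & Q))):
    ~(~T -> (~R & Q)): α-rule — add ~T, ~(~R & Q).
    ~(~R & Q): β-rule — branch into ~~R  //  ~Q.
      branch 2.1 (add ~~R):
        ○ open, literals {R=1, T=0}.
      branch 2.2 (add ~Q):
        ○ open, literals {Q=0, T=0}.
0 branches closed, 4 open.
Each open branch fixes some atoms; the unmentioned ones are free. Counting distinct full assignments: branch {P=0, T=1} (Q, R, S) contributes 8 new; branch {P=1, T=0} (Q, R, S) contributes 8 new; branch {R=1, T=0} (Q, S, P) contributes 4 new; branch {Q=0, T=0} (R, S, P) contributes 2 new. Total: 22.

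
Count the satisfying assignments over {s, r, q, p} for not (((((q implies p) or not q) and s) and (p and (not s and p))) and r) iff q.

8

Initial set: {(not (((((q implies p) or not q) and s) and (p and (not s and p))) and r) iff q)}.
(not (((((q implies p) or not q) and s) and (p and (not s and p))) and r) iff q): β-rule — branch into not (((((q implies p) or not q) and s) and (p and (not s and p))) and r), q  //  not not (((((q implies p) or not q) and s) and (p and (not s and p))) and r), not q.
  branch 1 (add not (((((q implies p) or not q) and s) and (p and (not s and p))) and r), q):
    not (((((q implies p) or not q) and s) and (p and (not s and p))) and r): β-rule — branch into not ((((q implies p) or not q) and s) and (p and (not s and p)))  //  not r.
      branch 1.1 (add not ((((q implies p) or not q) and s) and (p and (not s and p)))):
        not ((((q implies p) or not q) and s) and (p and (not s and p))): β-rule — branch into not (((q implies p) or not q) and s)  //  not (p and (not s and p)).
          branch 1.1.1 (add not (((q implies p) or not q) and s)):
            not (((q implies p) or not q) and s): β-rule — branch into not ((q implies p) or not q)  //  not s.
              branch 1.1.1.1 (add not ((q implies p) or not q)):
                not ((q implies p) or not q): α-rule — add not (q implies p), not not q.
                not (q implies p): α-rule — add q, not p.
                ○ open, literals {p=F, q=T}.
              branch 1.1.1.2 (add not s):
                ○ open, literals {q=T, s=F}.
          branch 1.1.2 (add not (p and (not s and p))):
            not (p and (not s and p)): β-rule — branch into not p  //  not (not s and p).
              branch 1.1.2.1 (add not p):
                ○ open, literals {p=F, q=T}.
              branch 1.1.2.2 (add not (not s and p)):
                not (not s and p): β-rule — branch into not not s  //  not p.
                  branch 1.1.2.2.1 (add not not s):
                    ○ open, literals {q=T, s=T}.
                  branch 1.1.2.2.2 (add not p):
                    ○ open, literals {p=F, q=T}.
      branch 1.2 (add not r):
        ○ open, literals {q=T, r=F}.
  branch 2 (add not not (((((q implies p) or not q) and s) and (p and (not s and p))) and r), not q):
    not not (((((q implies p) or not q) and s) and (p and (not s and p))) and r): α-rule — add ((((q implies p) or not q) and s) and (p and (not s and p))), r.
    ((((q implies p) or not q) and s) and (p and (not s and p))): α-rule — add (((q implies p) or not q) and s), (p and (not s and p)).
    (((q implies p) or not q) and s): α-rule — add ((q implies p) or not q), s.
    (p and (not s and p)): α-rule — add p, (not s and p).
    (not s and p): α-rule — add not s, p.
    × closes — contains both s and not s.
1 branch closed, 6 open.
Each open branch fixes some atoms; the unmentioned ones are free. Counting distinct full assignments: branch {p=F, q=T} (s, r) contributes 4 new; branch {q=T, s=F} (r, p) contributes 2 new; branch {p=F, q=T} (s, r) contributes 0 new; branch {q=T, s=T} (r, p) contributes 2 new; branch {p=F, q=T} (s, r) contributes 0 new; branch {q=T, r=F} (s, p) contributes 0 new. Total: 8.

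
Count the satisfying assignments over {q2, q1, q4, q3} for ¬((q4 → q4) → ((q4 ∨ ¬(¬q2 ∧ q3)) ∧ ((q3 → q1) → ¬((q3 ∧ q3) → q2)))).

12

Initial set: {¬((q4 → q4) → ((q4 ∨ ¬(¬q2 ∧ q3)) ∧ ((q3 → q1) → ¬((q3 ∧ q3) → q2))))}.
¬((q4 → q4) → ((q4 ∨ ¬(¬q2 ∧ q3)) ∧ ((q3 → q1) → ¬((q3 ∧ q3) → q2)))): α-rule — add (q4 → q4), ¬((q4 ∨ ¬(¬q2 ∧ q3)) ∧ ((q3 → q1) → ¬((q3 ∧ q3) → q2))).
(q4 → q4): β-rule — branch into ¬q4  //  q4.
  branch 1 (add ¬q4):
    ¬((q4 ∨ ¬(¬q2 ∧ q3)) ∧ ((q3 → q1) → ¬((q3 ∧ q3) → q2))): β-rule — branch into ¬(q4 ∨ ¬(¬q2 ∧ q3))  //  ¬((q3 → q1) → ¬((q3 ∧ q3) → q2)).
      branch 1.1 (add ¬(q4 ∨ ¬(¬q2 ∧ q3))):
        ¬(q4 ∨ ¬(¬q2 ∧ q3)): α-rule — add ¬q4, ¬¬(¬q2 ∧ q3).
        ¬¬(¬q2 ∧ q3): α-rule — add ¬q2, q3.
        ○ open, literals {q2=false, q3=true, q4=false}.
      branch 1.2 (add ¬((q3 → q1) → ¬((q3 ∧ q3) → q2))):
        ¬((q3 → q1) → ¬((q3 ∧ q3) → q2)): α-rule — add (q3 → q1), ¬¬((q3 ∧ q3) → q2).
        (q3 → q1): β-rule — branch into ¬q3  //  q1.
          branch 1.2.1 (add ¬q3):
            ¬¬((q3 ∧ q3) → q2): β-rule — branch into ¬(q3 ∧ q3)  //  q2.
              branch 1.2.1.1 (add ¬(q3 ∧ q3)):
                ¬(q3 ∧ q3): β-rule — branch into ¬q3  //  ¬q3.
                  branch 1.2.1.1.1 (add ¬q3):
                    ○ open, literals {q3=false, q4=false}.
                  branch 1.2.1.1.2 (add ¬q3):
                    ○ open, literals {q3=false, q4=false}.
              branch 1.2.1.2 (add q2):
                ○ open, literals {q2=true, q3=false, q4=false}.
          branch 1.2.2 (add q1):
            ¬¬((q3 ∧ q3) → q2): β-rule — branch into ¬(q3 ∧ q3)  //  q2.
              branch 1.2.2.1 (add ¬(q3 ∧ q3)):
                ¬(q3 ∧ q3): β-rule — branch into ¬q3  //  ¬q3.
                  branch 1.2.2.1.1 (add ¬q3):
                    ○ open, literals {q1=true, q3=false, q4=false}.
                  branch 1.2.2.1.2 (add ¬q3):
                    ○ open, literals {q1=true, q3=false, q4=false}.
              branch 1.2.2.2 (add q2):
                ○ open, literals {q1=true, q2=true, q4=false}.
  branch 2 (add q4):
    ¬((q4 ∨ ¬(¬q2 ∧ q3)) ∧ ((q3 → q1) → ¬((q3 ∧ q3) → q2))): β-rule — branch into ¬(q4 ∨ ¬(¬q2 ∧ q3))  //  ¬((q3 → q1) → ¬((q3 ∧ q3) → q2)).
      branch 2.1 (add ¬(q4 ∨ ¬(¬q2 ∧ q3))):
        ¬(q4 ∨ ¬(¬q2 ∧ q3)): α-rule — add ¬q4, ¬¬(¬q2 ∧ q3).
        × closes — contains both q4 and ¬q4.
      branch 2.2 (add ¬((q3 → q1) → ¬((q3 ∧ q3) → q2))):
        ¬((q3 → q1) → ¬((q3 ∧ q3) → q2)): α-rule — add (q3 → q1), ¬¬((q3 ∧ q3) → q2).
        (q3 → q1): β-rule — branch into ¬q3  //  q1.
          branch 2.2.1 (add ¬q3):
            ¬¬((q3 ∧ q3) → q2): β-rule — branch into ¬(q3 ∧ q3)  //  q2.
              branch 2.2.1.1 (add ¬(q3 ∧ q3)):
                ¬(q3 ∧ q3): β-rule — branch into ¬q3  //  ¬q3.
                  branch 2.2.1.1.1 (add ¬q3):
                    ○ open, literals {q3=false, q4=true}.
                  branch 2.2.1.1.2 (add ¬q3):
                    ○ open, literals {q3=false, q4=true}.
              branch 2.2.1.2 (add q2):
                ○ open, literals {q2=true, q3=false, q4=true}.
          branch 2.2.2 (add q1):
            ¬¬((q3 ∧ q3) → q2): β-rule — branch into ¬(q3 ∧ q3)  //  q2.
              branch 2.2.2.1 (add ¬(q3 ∧ q3)):
                ¬(q3 ∧ q3): β-rule — branch into ¬q3  //  ¬q3.
                  branch 2.2.2.1.1 (add ¬q3):
                    ○ open, literals {q1=true, q3=false, q4=true}.
                  branch 2.2.2.1.2 (add ¬q3):
                    ○ open, literals {q1=true, q3=false, q4=true}.
              branch 2.2.2.2 (add q2):
                ○ open, literals {q1=true, q2=true, q4=true}.
1 branch closed, 13 open.
Each open branch fixes some atoms; the unmentioned ones are free. Counting distinct full assignments: branch {q2=false, q3=true, q4=false} (q1) contributes 2 new; branch {q3=false, q4=false} (q2, q1) contributes 4 new; branch {q3=false, q4=false} (q2, q1) contributes 0 new; branch {q2=true, q3=false, q4=false} (q1) contributes 0 new; branch {q1=true, q3=false, q4=false} (q2) contributes 0 new; branch {q1=true, q3=false, q4=false} (q2) contributes 0 new; branch {q1=true, q2=true, q4=false} (q3) contributes 1 new; branch {q3=false, q4=true} (q2, q1) contributes 4 new; branch {q3=false, q4=true} (q2, q1) contributes 0 new; branch {q2=true, q3=false, q4=true} (q1) contributes 0 new; branch {q1=true, q3=false, q4=true} (q2) contributes 0 new; branch {q1=true, q3=false, q4=true} (q2) contributes 0 new; branch {q1=true, q2=true, q4=true} (q3) contributes 1 new. Total: 12.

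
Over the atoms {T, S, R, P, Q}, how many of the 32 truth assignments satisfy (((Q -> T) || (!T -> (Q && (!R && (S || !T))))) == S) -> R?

Initial set: {((((Q -> T) || (!T -> (Q && (!R && (S || !T))))) == S) -> R)}.
((((Q -> T) || (!T -> (Q && (!R && (S || !T))))) == S) -> R): β-rule — branch into !(((Q -> T) || (!T -> (Q && (!R && (S || !T))))) == S)  //  R.
  branch 1 (add !(((Q -> T) || (!T -> (Q && (!R && (S || !T))))) == S)):
    !(((Q -> T) || (!T -> (Q && (!R && (S || !T))))) == S): β-rule — branch into ((Q -> T) || (!T -> (Q && (!R && (S || !T))))), !S  //  !((Q -> T) || (!T -> (Q && (!R && (S || !T))))), S.
      branch 1.1 (add ((Q -> T) || (!T -> (Q && (!R && (S || !T))))), !S):
        ((Q -> T) || (!T -> (Q && (!R && (S || !T))))): β-rule — branch into (Q -> T)  //  (!T -> (Q && (!R && (S || !T)))).
          branch 1.1.1 (add (Q -> T)):
            (Q -> T): β-rule — branch into !Q  //  T.
              branch 1.1.1.1 (add !Q):
                ○ open, literals {Q=F, S=F}.
              branch 1.1.1.2 (add T):
                ○ open, literals {S=F, T=T}.
          branch 1.1.2 (add (!T -> (Q && (!R && (S || !T))))):
            (!T -> (Q && (!R && (S || !T)))): β-rule — branch into !!T  //  (Q && (!R && (S || !T))).
              branch 1.1.2.1 (add !!T):
                ○ open, literals {S=F, T=T}.
              branch 1.1.2.2 (add (Q && (!R && (S || !T)))):
                (Q && (!R && (S || !T))): α-rule — add Q, (!R && (S || !T)).
                (!R && (S || !T)): α-rule — add !R, (S || !T).
                (S || !T): β-rule — branch into S  //  !T.
                  branch 1.1.2.2.1 (add S):
                    × closes — contains both S and !S.
                  branch 1.1.2.2.2 (add !T):
                    ○ open, literals {Q=T, R=F, S=F, T=F}.
      branch 1.2 (add !((Q -> T) || (!T -> (Q && (!R && (S || !T))))), S):
        !((Q -> T) || (!T -> (Q && (!R && (S || !T))))): α-rule — add !(Q -> T), !(!T -> (Q && (!R && (S || !T)))).
        !(Q -> T): α-rule — add Q, !T.
        !(!T -> (Q && (!R && (S || !T)))): α-rule — add !T, !(Q && (!R && (S || !T))).
        !(Q && (!R && (S || !T))): β-rule — branch into !Q  //  !(!R && (S || !T)).
          branch 1.2.1 (add !Q):
            × closes — contains both Q and !Q.
          branch 1.2.2 (add !(!R && (S || !T))):
            !(!R && (S || !T)): β-rule — branch into !!R  //  !(S || !T).
              branch 1.2.2.1 (add !!R):
                ○ open, literals {Q=T, R=T, S=T, T=F}.
              branch 1.2.2.2 (add !(S || !T)):
                !(S || !T): α-rule — add !S, !!T.
                × closes — contains both S and !S.
  branch 2 (add R):
    ○ open, literals {R=T}.
3 branches closed, 6 open.
Each open branch fixes some atoms; the unmentioned ones are free. Counting distinct full assignments: branch {Q=F, S=F} (T, R, P) contributes 8 new; branch {S=F, T=T} (R, P, Q) contributes 4 new; branch {S=F, T=T} (R, P, Q) contributes 0 new; branch {Q=T, R=F, S=F, T=F} (P) contributes 2 new; branch {Q=T, R=T, S=T, T=F} (P) contributes 2 new; branch {R=T} (T, S, P, Q) contributes 8 new. Total: 24.

24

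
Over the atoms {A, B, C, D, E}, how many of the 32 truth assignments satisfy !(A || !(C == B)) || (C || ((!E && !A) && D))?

Initial set: {(!(A || !(C == B)) || (C || ((!E && !A) && D)))}.
(!(A || !(C == B)) || (C || ((!E && !A) && D))): β-rule — branch into !(A || !(C == B))  //  (C || ((!E && !A) && D)).
  branch 1 (add !(A || !(C == B))):
    !(A || !(C == B)): α-rule — add !A, !!(C == B).
    !!(C == B): β-rule — branch into C, B  //  !C, !B.
      branch 1.1 (add C, B):
        ○ open, literals {A=false, B=true, C=true}.
      branch 1.2 (add !C, !B):
        ○ open, literals {A=false, B=false, C=false}.
  branch 2 (add (C || ((!E && !A) && D))):
    (C || ((!E && !A) && D)): β-rule — branch into C  //  ((!E && !A) && D).
      branch 2.1 (add C):
        ○ open, literals {C=true}.
      branch 2.2 (add ((!E && !A) && D)):
        ((!E && !A) && D): α-rule — add (!E && !A), D.
        (!E && !A): α-rule — add !E, !A.
        ○ open, literals {A=false, D=true, E=false}.
0 branches closed, 4 open.
Each open branch fixes some atoms; the unmentioned ones are free. Counting distinct full assignments: branch {A=false, B=true, C=true} (D, E) contributes 4 new; branch {A=false, B=false, C=false} (D, E) contributes 4 new; branch {C=true} (A, B, D, E) contributes 12 new; branch {A=false, D=true, E=false} (B, C) contributes 1 new. Total: 21.

21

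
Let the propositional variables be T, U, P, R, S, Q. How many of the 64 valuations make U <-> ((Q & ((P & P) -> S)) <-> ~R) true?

32

Initial set: {(U <-> ((Q & ((P & P) -> S)) <-> ~R))}.
(U <-> ((Q & ((P & P) -> S)) <-> ~R)): β-rule — branch into U, ((Q & ((P & P) -> S)) <-> ~R)  //  ~U, ~((Q & ((P & P) -> S)) <-> ~R).
  branch 1 (add U, ((Q & ((P & P) -> S)) <-> ~R)):
    ((Q & ((P & P) -> S)) <-> ~R): β-rule — branch into (Q & ((P & P) -> S)), ~R  //  ~(Q & ((P & P) -> S)), ~~R.
      branch 1.1 (add (Q & ((P & P) -> S)), ~R):
        (Q & ((P & P) -> S)): α-rule — add Q, ((P & P) -> S).
        ((P & P) -> S): β-rule — branch into ~(P & P)  //  S.
          branch 1.1.1 (add ~(P & P)):
            ~(P & P): β-rule — branch into ~P  //  ~P.
              branch 1.1.1.1 (add ~P):
                ○ open, literals {P=false, Q=true, R=false, U=true}.
              branch 1.1.1.2 (add ~P):
                ○ open, literals {P=false, Q=true, R=false, U=true}.
          branch 1.1.2 (add S):
            ○ open, literals {Q=true, R=false, S=true, U=true}.
      branch 1.2 (add ~(Q & ((P & P) -> S)), ~~R):
        ~(Q & ((P & P) -> S)): β-rule — branch into ~Q  //  ~((P & P) -> S).
          branch 1.2.1 (add ~Q):
            ○ open, literals {Q=false, R=true, U=true}.
          branch 1.2.2 (add ~((P & P) -> S)):
            ~((P & P) -> S): α-rule — add (P & P), ~S.
            (P & P): α-rule — add P, P.
            ○ open, literals {P=true, R=true, S=false, U=true}.
  branch 2 (add ~U, ~((Q & ((P & P) -> S)) <-> ~R)):
    ~((Q & ((P & P) -> S)) <-> ~R): β-rule — branch into (Q & ((P & P) -> S)), ~~R  //  ~(Q & ((P & P) -> S)), ~R.
      branch 2.1 (add (Q & ((P & P) -> S)), ~~R):
        (Q & ((P & P) -> S)): α-rule — add Q, ((P & P) -> S).
        ((P & P) -> S): β-rule — branch into ~(P & P)  //  S.
          branch 2.1.1 (add ~(P & P)):
            ~(P & P): β-rule — branch into ~P  //  ~P.
              branch 2.1.1.1 (add ~P):
                ○ open, literals {P=false, Q=true, R=true, U=false}.
              branch 2.1.1.2 (add ~P):
                ○ open, literals {P=false, Q=true, R=true, U=false}.
          branch 2.1.2 (add S):
            ○ open, literals {Q=true, R=true, S=true, U=false}.
      branch 2.2 (add ~(Q & ((P & P) -> S)), ~R):
        ~(Q & ((P & P) -> S)): β-rule — branch into ~Q  //  ~((P & P) -> S).
          branch 2.2.1 (add ~Q):
            ○ open, literals {Q=false, R=false, U=false}.
          branch 2.2.2 (add ~((P & P) -> S)):
            ~((P & P) -> S): α-rule — add (P & P), ~S.
            (P & P): α-rule — add P, P.
            ○ open, literals {P=true, R=false, S=false, U=false}.
0 branches closed, 10 open.
Each open branch fixes some atoms; the unmentioned ones are free. Counting distinct full assignments: branch {P=false, Q=true, R=false, U=true} (T, S) contributes 4 new; branch {P=false, Q=true, R=false, U=true} (T, S) contributes 0 new; branch {Q=true, R=false, S=true, U=true} (T, P) contributes 2 new; branch {Q=false, R=true, U=true} (T, P, S) contributes 8 new; branch {P=true, R=true, S=false, U=true} (T, Q) contributes 2 new; branch {P=false, Q=true, R=true, U=false} (T, S) contributes 4 new; branch {P=false, Q=true, R=true, U=false} (T, S) contributes 0 new; branch {Q=true, R=true, S=true, U=false} (T, P) contributes 2 new; branch {Q=false, R=false, U=false} (T, P, S) contributes 8 new; branch {P=true, R=false, S=false, U=false} (T, Q) contributes 2 new. Total: 32.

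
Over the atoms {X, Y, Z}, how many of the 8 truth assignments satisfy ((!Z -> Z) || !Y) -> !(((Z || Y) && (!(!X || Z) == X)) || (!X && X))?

Initial set: {(((!Z -> Z) || !Y) -> !(((Z || Y) && (!(!X || Z) == X)) || (!X && X)))}.
(((!Z -> Z) || !Y) -> !(((Z || Y) && (!(!X || Z) == X)) || (!X && X))): β-rule — branch into !((!Z -> Z) || !Y)  //  !(((Z || Y) && (!(!X || Z) == X)) || (!X && X)).
  branch 1 (add !((!Z -> Z) || !Y)):
    !((!Z -> Z) || !Y): α-rule — add !(!Z -> Z), !!Y.
    !(!Z -> Z): α-rule — add !Z, !Z.
    ○ open, literals {Y=1, Z=0}.
  branch 2 (add !(((Z || Y) && (!(!X || Z) == X)) || (!X && X))):
    !(((Z || Y) && (!(!X || Z) == X)) || (!X && X)): α-rule — add !((Z || Y) && (!(!X || Z) == X)), !(!X && X).
    !((Z || Y) && (!(!X || Z) == X)): β-rule — branch into !(Z || Y)  //  !(!(!X || Z) == X).
      branch 2.1 (add !(Z || Y)):
        !(Z || Y): α-rule — add !Z, !Y.
        !(!X && X): β-rule — branch into !!X  //  !X.
          branch 2.1.1 (add !!X):
            ○ open, literals {X=1, Y=0, Z=0}.
          branch 2.1.2 (add !X):
            ○ open, literals {X=0, Y=0, Z=0}.
      branch 2.2 (add !(!(!X || Z) == X)):
        !(!X && X): β-rule — branch into !!X  //  !X.
          branch 2.2.1 (add !!X):
            !(!(!X || Z) == X): β-rule — branch into !(!X || Z), !X  //  !!(!X || Z), X.
              branch 2.2.1.1 (add !(!X || Z), !X):
                × closes — contains both X and !X.
              branch 2.2.1.2 (add !!(!X || Z), X):
                !!(!X || Z): β-rule — branch into !X  //  Z.
                  branch 2.2.1.2.1 (add !X):
                    × closes — contains both X and !X.
                  branch 2.2.1.2.2 (add Z):
                    ○ open, literals {X=1, Z=1}.
          branch 2.2.2 (add !X):
            !(!(!X || Z) == X): β-rule — branch into !(!X || Z), !X  //  !!(!X || Z), X.
              branch 2.2.2.1 (add !(!X || Z), !X):
                !(!X || Z): α-rule — add !!X, !Z.
                × closes — contains both X and !X.
              branch 2.2.2.2 (add !!(!X || Z), X):
                × closes — contains both X and !X.
4 branches closed, 4 open.
Each open branch fixes some atoms; the unmentioned ones are free. Counting distinct full assignments: branch {Y=1, Z=0} (X) contributes 2 new; branch {X=1, Y=0, Z=0} (none free) contributes 1 new; branch {X=0, Y=0, Z=0} (none free) contributes 1 new; branch {X=1, Z=1} (Y) contributes 2 new. Total: 6.

6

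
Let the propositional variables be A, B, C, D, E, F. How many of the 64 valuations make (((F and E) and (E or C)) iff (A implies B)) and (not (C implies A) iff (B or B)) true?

16

Initial set: {T ((((F and E) and (E or C)) iff (A implies B)) and (not (C implies A) iff (B or B)))}.
T ((((F and E) and (E or C)) iff (A implies B)) and (not (C implies A) iff (B or B))): α-rule — add T (((F and E) and (E or C)) iff (A implies B)), T (not (C implies A) iff (B or B)).
T (((F and E) and (E or C)) iff (A implies B)): β-rule — branch into T ((F and E) and (E or C)), T (A implies B)  //  F ((F and E) and (E or C)), F (A implies B).
  branch 1 (add T ((F and E) and (E or C)), T (A implies B)):
    T ((F and E) and (E or C)): α-rule — add T (F and E), T (E or C).
    T (F and E): α-rule — add T F, T E.
    T (not (C implies A) iff (B or B)): β-rule — branch into T not (C implies A), T (B or B)  //  F not (C implies A), F (B or B).
      branch 1.1 (add T not (C implies A), T (B or B)):
        T not (C implies A): α-rule — add T C, F A.
        T (A implies B): β-rule — branch into F A  //  T B.
          branch 1.1.1 (add F A):
            T (E or C): β-rule — branch into T E  //  T C.
              branch 1.1.1.1 (add T E):
                T (B or B): β-rule — branch into T B  //  T B.
                  branch 1.1.1.1.1 (add T B):
                    ○ open, literals {A=false, B=true, C=true, E=true, F=true}.
                  branch 1.1.1.1.2 (add T B):
                    ○ open, literals {A=false, B=true, C=true, E=true, F=true}.
              branch 1.1.1.2 (add T C):
                T (B or B): β-rule — branch into T B  //  T B.
                  branch 1.1.1.2.1 (add T B):
                    ○ open, literals {A=false, B=true, C=true, E=true, F=true}.
                  branch 1.1.1.2.2 (add T B):
                    ○ open, literals {A=false, B=true, C=true, E=true, F=true}.
          branch 1.1.2 (add T B):
            T (E or C): β-rule — branch into T E  //  T C.
              branch 1.1.2.1 (add T E):
                T (B or B): β-rule — branch into T B  //  T B.
                  branch 1.1.2.1.1 (add T B):
                    ○ open, literals {A=false, B=true, C=true, E=true, F=true}.
                  branch 1.1.2.1.2 (add T B):
                    ○ open, literals {A=false, B=true, C=true, E=true, F=true}.
              branch 1.1.2.2 (add T C):
                T (B or B): β-rule — branch into T B  //  T B.
                  branch 1.1.2.2.1 (add T B):
                    ○ open, literals {A=false, B=true, C=true, E=true, F=true}.
                  branch 1.1.2.2.2 (add T B):
                    ○ open, literals {A=false, B=true, C=true, E=true, F=true}.
      branch 1.2 (add F not (C implies A), F (B or B)):
        F (B or B): α-rule — add F B, F B.
        T (A implies B): β-rule — branch into F A  //  T B.
          branch 1.2.1 (add F A):
            T (E or C): β-rule — branch into T E  //  T C.
              branch 1.2.1.1 (add T E):
                F not (C implies A): β-rule — branch into F C  //  T A.
                  branch 1.2.1.1.1 (add F C):
                    ○ open, literals {A=false, B=false, C=false, E=true, F=true}.
                  branch 1.2.1.1.2 (add T A):
                    × closes — contains both A and not A.
              branch 1.2.1.2 (add T C):
                F not (C implies A): β-rule — branch into F C  //  T A.
                  branch 1.2.1.2.1 (add F C):
                    × closes — contains both C and not C.
                  branch 1.2.1.2.2 (add T A):
                    × closes — contains both A and not A.
          branch 1.2.2 (add T B):
            × closes — contains both B and not B.
  branch 2 (add F ((F and E) and (E or C)), F (A implies B)):
    F (A implies B): α-rule — add T A, F B.
    T (not (C implies A) iff (B or B)): β-rule — branch into T not (C implies A), T (B or B)  //  F not (C implies A), F (B or B).
      branch 2.1 (add T not (C implies A), T (B or B)):
        T not (C implies A): α-rule — add T C, F A.
        × closes — contains both A and not A.
      branch 2.2 (add F not (C implies A), F (B or B)):
        F (B or B): α-rule — add F B, F B.
        F ((F and E) and (E or C)): β-rule — branch into F (F and E)  //  F (E or C).
          branch 2.2.1 (add F (F and E)):
            F not (C implies A): β-rule — branch into F C  //  T A.
              branch 2.2.1.1 (add F C):
                F (F and E): β-rule — branch into F F  //  F E.
                  branch 2.2.1.1.1 (add F F):
                    ○ open, literals {A=true, B=false, C=false, F=false}.
                  branch 2.2.1.1.2 (add F E):
                    ○ open, literals {A=true, B=false, C=false, E=false}.
              branch 2.2.1.2 (add T A):
                F (F and E): β-rule — branch into F F  //  F E.
                  branch 2.2.1.2.1 (add F F):
                    ○ open, literals {A=true, B=false, F=false}.
                  branch 2.2.1.2.2 (add F E):
                    ○ open, literals {A=true, B=false, E=false}.
          branch 2.2.2 (add F (E or C)):
            F (E or C): α-rule — add F E, F C.
            F not (C implies A): β-rule — branch into F C  //  T A.
              branch 2.2.2.1 (add F C):
                ○ open, literals {A=true, B=false, C=false, E=false}.
              branch 2.2.2.2 (add T A):
                ○ open, literals {A=true, B=false, C=false, E=false}.
5 branches closed, 15 open.
Each open branch fixes some atoms; the unmentioned ones are free. Counting distinct full assignments: branch {A=false, B=true, C=true, E=true, F=true} (D) contributes 2 new; branch {A=false, B=true, C=true, E=true, F=true} (D) contributes 0 new; branch {A=false, B=true, C=true, E=true, F=true} (D) contributes 0 new; branch {A=false, B=true, C=true, E=true, F=true} (D) contributes 0 new; branch {A=false, B=true, C=true, E=true, F=true} (D) contributes 0 new; branch {A=false, B=true, C=true, E=true, F=true} (D) contributes 0 new; branch {A=false, B=true, C=true, E=true, F=true} (D) contributes 0 new; branch {A=false, B=true, C=true, E=true, F=true} (D) contributes 0 new; branch {A=false, B=false, C=false, E=true, F=true} (D) contributes 2 new; branch {A=true, B=false, C=false, F=false} (D, E) contributes 4 new; branch {A=true, B=false, C=false, E=false} (D, F) contributes 2 new; branch {A=true, B=false, F=false} (C, D, E) contributes 4 new; branch {A=true, B=false, E=false} (C, D, F) contributes 2 new; branch {A=true, B=false, C=false, E=false} (D, F) contributes 0 new; branch {A=true, B=false, C=false, E=false} (D, F) contributes 0 new. Total: 16.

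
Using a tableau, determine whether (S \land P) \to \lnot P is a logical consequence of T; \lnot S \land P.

Initial set: {T T; T (\lnot S \land P); F ((S \land P) \to \lnot P)}.
T (\lnot S \land P): α-rule — add T \lnot S, T P.
F ((S \land P) \to \lnot P): α-rule — add T (S \land P), F \lnot P.
T (S \land P): α-rule — add T S, T P.
× closes — contains both S and \lnot S.
All 1 branch closes.
Every branch closed, so the premises entail the conclusion.

Yes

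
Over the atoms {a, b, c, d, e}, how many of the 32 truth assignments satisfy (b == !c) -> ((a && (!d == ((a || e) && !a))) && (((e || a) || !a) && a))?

20

Initial set: {((b == !c) -> ((a && (!d == ((a || e) && !a))) && (((e || a) || !a) && a)))}.
((b == !c) -> ((a && (!d == ((a || e) && !a))) && (((e || a) || !a) && a))): β-rule — branch into !(b == !c)  //  ((a && (!d == ((a || e) && !a))) && (((e || a) || !a) && a)).
  branch 1 (add !(b == !c)):
    !(b == !c): β-rule — branch into b, !!c  //  !b, !c.
      branch 1.1 (add b, !!c):
        ○ open, literals {b=T, c=T}.
      branch 1.2 (add !b, !c):
        ○ open, literals {b=F, c=F}.
  branch 2 (add ((a && (!d == ((a || e) && !a))) && (((e || a) || !a) && a))):
    ((a && (!d == ((a || e) && !a))) && (((e || a) || !a) && a)): α-rule — add (a && (!d == ((a || e) && !a))), (((e || a) || !a) && a).
    (a && (!d == ((a || e) && !a))): α-rule — add a, (!d == ((a || e) && !a)).
    (((e || a) || !a) && a): α-rule — add ((e || a) || !a), a.
    (!d == ((a || e) && !a)): β-rule — branch into !d, ((a || e) && !a)  //  !!d, !((a || e) && !a).
      branch 2.1 (add !d, ((a || e) && !a)):
        ((a || e) && !a): α-rule — add (a || e), !a.
        × closes — contains both a and !a.
      branch 2.2 (add !!d, !((a || e) && !a)):
        ((e || a) || !a): β-rule — branch into (e || a)  //  !a.
          branch 2.2.1 (add (e || a)):
            !((a || e) && !a): β-rule — branch into !(a || e)  //  !!a.
              branch 2.2.1.1 (add !(a || e)):
                !(a || e): α-rule — add !a, !e.
                × closes — contains both a and !a.
              branch 2.2.1.2 (add !!a):
                (e || a): β-rule — branch into e  //  a.
                  branch 2.2.1.2.1 (add e):
                    ○ open, literals {a=T, d=T, e=T}.
                  branch 2.2.1.2.2 (add a):
                    ○ open, literals {a=T, d=T}.
          branch 2.2.2 (add !a):
            × closes — contains both a and !a.
3 branches closed, 4 open.
Each open branch fixes some atoms; the unmentioned ones are free. Counting distinct full assignments: branch {b=T, c=T} (a, d, e) contributes 8 new; branch {b=F, c=F} (a, d, e) contributes 8 new; branch {a=T, d=T, e=T} (b, c) contributes 2 new; branch {a=T, d=T} (b, c, e) contributes 2 new. Total: 20.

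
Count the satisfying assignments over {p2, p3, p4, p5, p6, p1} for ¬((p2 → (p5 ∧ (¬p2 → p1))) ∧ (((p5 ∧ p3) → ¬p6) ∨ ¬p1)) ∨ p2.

34

Initial set: {(¬((p2 → (p5 ∧ (¬p2 → p1))) ∧ (((p5 ∧ p3) → ¬p6) ∨ ¬p1)) ∨ p2)}.
(¬((p2 → (p5 ∧ (¬p2 → p1))) ∧ (((p5 ∧ p3) → ¬p6) ∨ ¬p1)) ∨ p2): β-rule — branch into ¬((p2 → (p5 ∧ (¬p2 → p1))) ∧ (((p5 ∧ p3) → ¬p6) ∨ ¬p1))  //  p2.
  branch 1 (add ¬((p2 → (p5 ∧ (¬p2 → p1))) ∧ (((p5 ∧ p3) → ¬p6) ∨ ¬p1))):
    ¬((p2 → (p5 ∧ (¬p2 → p1))) ∧ (((p5 ∧ p3) → ¬p6) ∨ ¬p1)): β-rule — branch into ¬(p2 → (p5 ∧ (¬p2 → p1)))  //  ¬(((p5 ∧ p3) → ¬p6) ∨ ¬p1).
      branch 1.1 (add ¬(p2 → (p5 ∧ (¬p2 → p1)))):
        ¬(p2 → (p5 ∧ (¬p2 → p1))): α-rule — add p2, ¬(p5 ∧ (¬p2 → p1)).
        ¬(p5 ∧ (¬p2 → p1)): β-rule — branch into ¬p5  //  ¬(¬p2 → p1).
          branch 1.1.1 (add ¬p5):
            ○ open, literals {p2=1, p5=0}.
          branch 1.1.2 (add ¬(¬p2 → p1)):
            ¬(¬p2 → p1): α-rule — add ¬p2, ¬p1.
            × closes — contains both p2 and ¬p2.
      branch 1.2 (add ¬(((p5 ∧ p3) → ¬p6) ∨ ¬p1)):
        ¬(((p5 ∧ p3) → ¬p6) ∨ ¬p1): α-rule — add ¬((p5 ∧ p3) → ¬p6), ¬¬p1.
        ¬((p5 ∧ p3) → ¬p6): α-rule — add (p5 ∧ p3), ¬¬p6.
        (p5 ∧ p3): α-rule — add p5, p3.
        ○ open, literals {p1=1, p3=1, p5=1, p6=1}.
  branch 2 (add p2):
    ○ open, literals {p2=1}.
1 branch closed, 3 open.
Each open branch fixes some atoms; the unmentioned ones are free. Counting distinct full assignments: branch {p2=1, p5=0} (p3, p4, p6, p1) contributes 16 new; branch {p1=1, p3=1, p5=1, p6=1} (p2, p4) contributes 4 new; branch {p2=1} (p3, p4, p5, p6, p1) contributes 14 new. Total: 34.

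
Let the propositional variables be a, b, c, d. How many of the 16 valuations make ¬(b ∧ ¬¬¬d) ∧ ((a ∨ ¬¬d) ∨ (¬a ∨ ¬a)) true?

12

Initial set: {(¬(b ∧ ¬¬¬d) ∧ ((a ∨ ¬¬d) ∨ (¬a ∨ ¬a)))}.
(¬(b ∧ ¬¬¬d) ∧ ((a ∨ ¬¬d) ∨ (¬a ∨ ¬a))): α-rule — add ¬(b ∧ ¬¬¬d), ((a ∨ ¬¬d) ∨ (¬a ∨ ¬a)).
¬(b ∧ ¬¬¬d): β-rule — branch into ¬b  //  ¬¬¬¬d.
  branch 1 (add ¬b):
    ((a ∨ ¬¬d) ∨ (¬a ∨ ¬a)): β-rule — branch into (a ∨ ¬¬d)  //  (¬a ∨ ¬a).
      branch 1.1 (add (a ∨ ¬¬d)):
        (a ∨ ¬¬d): β-rule — branch into a  //  ¬¬d.
          branch 1.1.1 (add a):
            ○ open, literals {a=true, b=false}.
          branch 1.1.2 (add ¬¬d):
            ¬¬d: drop double negation, giving d.
            ○ open, literals {b=false, d=true}.
      branch 1.2 (add (¬a ∨ ¬a)):
        (¬a ∨ ¬a): β-rule — branch into ¬a  //  ¬a.
          branch 1.2.1 (add ¬a):
            ○ open, literals {a=false, b=false}.
          branch 1.2.2 (add ¬a):
            ○ open, literals {a=false, b=false}.
  branch 2 (add ¬¬¬¬d):
    ¬¬¬¬d: drop double negation, giving ¬¬d.
    ((a ∨ ¬¬d) ∨ (¬a ∨ ¬a)): β-rule — branch into (a ∨ ¬¬d)  //  (¬a ∨ ¬a).
      branch 2.1 (add (a ∨ ¬¬d)):
        (a ∨ ¬¬d): β-rule — branch into a  //  ¬¬d.
          branch 2.1.1 (add a):
            ○ open, literals {a=true, d=true}.
          branch 2.1.2 (add ¬¬d):
            ¬¬d: drop double negation, giving d.
            ○ open, literals {d=true}.
      branch 2.2 (add (¬a ∨ ¬a)):
        (¬a ∨ ¬a): β-rule — branch into ¬a  //  ¬a.
          branch 2.2.1 (add ¬a):
            ○ open, literals {a=false, d=true}.
          branch 2.2.2 (add ¬a):
            ○ open, literals {a=false, d=true}.
0 branches closed, 8 open.
Each open branch fixes some atoms; the unmentioned ones are free. Counting distinct full assignments: branch {a=true, b=false} (c, d) contributes 4 new; branch {b=false, d=true} (a, c) contributes 2 new; branch {a=false, b=false} (c, d) contributes 2 new; branch {a=false, b=false} (c, d) contributes 0 new; branch {a=true, d=true} (b, c) contributes 2 new; branch {d=true} (a, b, c) contributes 2 new; branch {a=false, d=true} (b, c) contributes 0 new; branch {a=false, d=true} (b, c) contributes 0 new. Total: 12.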